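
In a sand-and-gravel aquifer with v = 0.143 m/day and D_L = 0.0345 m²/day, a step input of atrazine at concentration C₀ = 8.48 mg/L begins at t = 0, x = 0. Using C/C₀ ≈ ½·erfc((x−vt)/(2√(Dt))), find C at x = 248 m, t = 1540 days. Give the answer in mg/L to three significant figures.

0.0299 mg/L

For a continuous step input, C/C₀ ≈ ½·erfc((x−vt)/(2√(Dt))).
vt = 0.143 × 1540 = 220.22 m and 2√(Dt) = 2√(0.0345 × 1540) = 14.58 m.
Argument (x−vt)/(2√(Dt)) = (248 − 220.22)/14.58 = 1.905; ½·erfc(1.905) = 0.003529.
C = 8.48 × 0.003529 = 0.0299 mg/L.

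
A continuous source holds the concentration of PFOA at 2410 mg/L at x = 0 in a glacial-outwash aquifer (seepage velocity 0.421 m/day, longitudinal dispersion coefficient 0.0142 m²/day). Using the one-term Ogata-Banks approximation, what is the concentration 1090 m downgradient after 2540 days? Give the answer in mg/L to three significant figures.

For a continuous step input, C/C₀ ≈ ½·erfc((x−vt)/(2√(Dt))).
vt = 0.421 × 2540 = 1069.34 m and 2√(Dt) = 2√(0.0142 × 2540) = 12.01 m.
Argument (x−vt)/(2√(Dt)) = (1090 − 1069.34)/12.01 = 1.720; ½·erfc(1.720) = 0.007499.
C = 2410 × 0.007499 = 18.1 mg/L.

18.1 mg/L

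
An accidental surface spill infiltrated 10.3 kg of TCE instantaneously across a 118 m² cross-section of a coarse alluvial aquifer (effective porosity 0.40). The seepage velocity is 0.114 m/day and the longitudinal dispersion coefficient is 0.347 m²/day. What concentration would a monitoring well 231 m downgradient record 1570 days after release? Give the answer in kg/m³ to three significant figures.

0.000762 kg/m³

For an instantaneous plane source, C(x,t) = M/(n_e·A·√(4πDt)) · exp(−(x−vt)²/(4Dt)), with n_e·A the pore (flow) area.
Plume center vt = 0.114 × 1570 = 178.98 m, so the well at 231 m is 52.02 m downgradient of the peak.
√(4πDt) = 82.74 m, giving peak height M/(n_e·A·√(4πDt)) = 10.3/(0.40 × 118 × 82.74) = 0.002637 kg/m³.
(x−vt)²/(4Dt) = (52.02)²/(4 × 0.347 × 1570) = 1.242; exp(−1.242) = 0.2888.
C = 0.002637 × 0.2888 = 0.000762 kg/m³.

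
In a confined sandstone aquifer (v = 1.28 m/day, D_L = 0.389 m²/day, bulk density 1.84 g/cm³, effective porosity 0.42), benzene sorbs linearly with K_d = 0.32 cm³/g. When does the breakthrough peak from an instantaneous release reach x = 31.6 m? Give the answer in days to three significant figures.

Retardation factor R = 1 + ρ_b·K_d/n = 1 + 1.84 × 0.32/0.42 = 2.402.
Sorption retards both mechanisms: v_R = v/R = 0.5329 m/day, D_R = D/R = 0.1619 m²/day.
Peak time from v_R²t² + 2D_R t − x² = 0: t = (√(D_R² + v_R²x²) − D_R)/v_R².
√(D_R² + v_R²x²) = √(0.1619² + 0.5329² × 31.6²) = 16.84; v_R² = 0.2840.
t = (16.84 − 0.1619)/0.2840 = 58.7 days.

58.7 days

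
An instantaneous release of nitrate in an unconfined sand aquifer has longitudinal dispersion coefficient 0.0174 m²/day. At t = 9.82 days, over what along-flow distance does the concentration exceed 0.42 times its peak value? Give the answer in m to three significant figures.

The plume is Gaussian with σ = √(2Dt) = √(2 × 0.0174 × 9.82) = 0.5846 m.
C/C_peak = exp(−Δx²/(2σ²)) = 0.42 ⇒ Δx = σ·√(−2 ln 0.42) = 0.5846 × 1.317 = 0.7699 m.
Width = 2Δx = 1.54 m.

1.54 m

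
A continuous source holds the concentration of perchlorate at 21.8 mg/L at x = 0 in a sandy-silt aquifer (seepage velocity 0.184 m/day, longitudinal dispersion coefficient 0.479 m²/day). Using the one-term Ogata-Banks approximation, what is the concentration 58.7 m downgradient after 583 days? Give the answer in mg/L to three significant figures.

21.4 mg/L

For a continuous step input, C/C₀ ≈ ½·erfc((x−vt)/(2√(Dt))).
vt = 0.184 × 583 = 107.272 m and 2√(Dt) = 2√(0.479 × 583) = 33.42 m.
Argument (x−vt)/(2√(Dt)) = (58.7 − 107.272)/33.42 = -1.453; ½·erfc(-1.453) = 0.9801.
C = 21.8 × 0.9801 = 21.4 mg/L.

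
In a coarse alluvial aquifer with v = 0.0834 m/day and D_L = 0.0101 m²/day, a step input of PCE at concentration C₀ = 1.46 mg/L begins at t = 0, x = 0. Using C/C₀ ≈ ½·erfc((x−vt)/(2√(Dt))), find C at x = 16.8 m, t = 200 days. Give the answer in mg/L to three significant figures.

For a continuous step input, C/C₀ ≈ ½·erfc((x−vt)/(2√(Dt))).
vt = 0.0834 × 200 = 16.68 m and 2√(Dt) = 2√(0.0101 × 200) = 2.843 m.
Argument (x−vt)/(2√(Dt)) = (16.8 − 16.68)/2.843 = 0.04221; ½·erfc(0.04221) = 0.4762.
C = 1.46 × 0.4762 = 0.695 mg/L.

0.695 mg/L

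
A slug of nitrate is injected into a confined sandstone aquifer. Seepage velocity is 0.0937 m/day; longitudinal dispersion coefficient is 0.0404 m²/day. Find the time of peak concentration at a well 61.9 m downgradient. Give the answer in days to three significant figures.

656 days

For the 1D instantaneous-source solution, setting ∂C/∂t = 0 at fixed x gives v²t² + 2Dt − x² = 0, so t = (√(D² + v²x²) − D)/v².
√(D² + v²x²) = √(0.0404² + 0.0937² × 61.9²) = 5.800; v² = 0.00877969.
t = (5.800 − 0.0404)/0.00877969 = 656 days (vs. the pure-advection estimate x/v = 661 d).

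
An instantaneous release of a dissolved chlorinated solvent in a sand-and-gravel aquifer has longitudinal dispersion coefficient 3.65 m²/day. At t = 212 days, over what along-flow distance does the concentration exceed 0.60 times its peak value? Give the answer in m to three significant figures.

The plume is Gaussian with σ = √(2Dt) = √(2 × 3.65 × 212) = 39.34 m.
C/C_peak = exp(−Δx²/(2σ²)) = 0.60 ⇒ Δx = σ·√(−2 ln 0.60) = 39.34 × 1.011 = 39.77 m.
Width = 2Δx = 79.5 m.

79.5 m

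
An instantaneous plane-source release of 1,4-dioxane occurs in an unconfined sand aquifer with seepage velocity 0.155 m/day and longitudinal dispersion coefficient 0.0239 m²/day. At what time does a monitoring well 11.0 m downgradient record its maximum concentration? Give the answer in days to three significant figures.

For the 1D instantaneous-source solution, setting ∂C/∂t = 0 at fixed x gives v²t² + 2Dt − x² = 0, so t = (√(D² + v²x²) − D)/v².
√(D² + v²x²) = √(0.0239² + 0.155² × 11.0²) = 1.705; v² = 0.024025.
t = (1.705 − 0.0239)/0.024025 = 70.0 days (vs. the pure-advection estimate x/v = 71.0 d).

70.0 days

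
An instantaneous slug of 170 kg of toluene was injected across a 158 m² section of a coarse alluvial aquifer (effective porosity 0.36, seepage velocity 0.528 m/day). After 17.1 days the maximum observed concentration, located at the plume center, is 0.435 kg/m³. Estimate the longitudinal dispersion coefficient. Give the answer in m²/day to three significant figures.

0.220 m²/day

At the plume center C_max = M/(n_e·A·√(4πDt)), so D = M²/(4πt·(n_e·A·C_max)²).
n_e·A·C_max = 0.36 × 158 × 0.435 = 24.74 kg/m.
D = 170²/(4π × 17.1 × 24.74²) = 0.220 m²/day.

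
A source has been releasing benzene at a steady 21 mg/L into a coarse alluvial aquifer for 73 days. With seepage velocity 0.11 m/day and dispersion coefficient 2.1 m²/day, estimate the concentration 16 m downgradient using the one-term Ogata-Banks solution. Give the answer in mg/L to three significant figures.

For a continuous step input, C/C₀ ≈ ½·erfc((x−vt)/(2√(Dt))).
vt = 0.11 × 73 = 8.03 m and 2√(Dt) = 2√(2.1 × 73) = 24.76 m.
Argument (x−vt)/(2√(Dt)) = (16 − 8.03)/24.76 = 0.3219; ½·erfc(0.3219) = 0.3245.
C = 21 × 0.3245 = 6.81 mg/L.

6.81 mg/L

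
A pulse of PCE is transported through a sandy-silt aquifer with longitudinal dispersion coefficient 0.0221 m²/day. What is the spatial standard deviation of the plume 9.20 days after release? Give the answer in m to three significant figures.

Dispersive spreading gives a Gaussian with σ² = 2Dt; advection only shifts the center.
σ = √(2 × 0.0221 × 9.20) = 0.638 m.

0.638 m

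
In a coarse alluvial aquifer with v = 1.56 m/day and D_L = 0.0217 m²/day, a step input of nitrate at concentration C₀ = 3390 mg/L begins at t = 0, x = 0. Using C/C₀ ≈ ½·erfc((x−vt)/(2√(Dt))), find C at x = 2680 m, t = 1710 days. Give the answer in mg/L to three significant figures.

254 mg/L

For a continuous step input, C/C₀ ≈ ½·erfc((x−vt)/(2√(Dt))).
vt = 1.56 × 1710 = 2667.6 m and 2√(Dt) = 2√(0.0217 × 1710) = 12.18 m.
Argument (x−vt)/(2√(Dt)) = (2680 − 2667.6)/12.18 = 1.018; ½·erfc(1.018) = 0.07498.
C = 3390 × 0.07498 = 254 mg/L.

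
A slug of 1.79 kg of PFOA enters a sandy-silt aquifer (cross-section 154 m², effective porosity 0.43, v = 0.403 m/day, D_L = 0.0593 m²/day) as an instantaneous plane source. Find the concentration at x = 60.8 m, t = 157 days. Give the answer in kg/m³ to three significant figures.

For an instantaneous plane source, C(x,t) = M/(n_e·A·√(4πDt)) · exp(−(x−vt)²/(4Dt)), with n_e·A the pore (flow) area.
Plume center vt = 0.403 × 157 = 63.271 m, so the well at 60.8 m is 2.471 m upgradient of the peak.
√(4πDt) = 10.82 m, giving peak height M/(n_e·A·√(4πDt)) = 1.79/(0.43 × 154 × 10.82) = 0.002498 kg/m³.
(x−vt)²/(4Dt) = (-2.471)²/(4 × 0.0593 × 157) = 0.1640; exp(−0.1640) = 0.8487.
C = 0.002498 × 0.8487 = 0.00212 kg/m³.

0.00212 kg/m³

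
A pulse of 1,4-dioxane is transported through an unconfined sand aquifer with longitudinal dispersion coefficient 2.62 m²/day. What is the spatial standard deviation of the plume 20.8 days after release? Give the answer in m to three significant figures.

Dispersive spreading gives a Gaussian with σ² = 2Dt; advection only shifts the center.
σ = √(2 × 2.62 × 20.8) = 10.4 m.

10.4 m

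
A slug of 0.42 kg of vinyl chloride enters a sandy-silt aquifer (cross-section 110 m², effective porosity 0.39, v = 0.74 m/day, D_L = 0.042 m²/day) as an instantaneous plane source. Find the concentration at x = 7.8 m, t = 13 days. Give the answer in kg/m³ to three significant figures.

0.000820 kg/m³

For an instantaneous plane source, C(x,t) = M/(n_e·A·√(4πDt)) · exp(−(x−vt)²/(4Dt)), with n_e·A the pore (flow) area.
Plume center vt = 0.74 × 13 = 9.62 m, so the well at 7.8 m is 1.82 m upgradient of the peak.
√(4πDt) = 2.619 m, giving peak height M/(n_e·A·√(4πDt)) = 0.42/(0.39 × 110 × 2.619) = 0.003738 kg/m³.
(x−vt)²/(4Dt) = (-1.82)²/(4 × 0.042 × 13) = 1.517; exp(−1.517) = 0.2194.
C = 0.003738 × 0.2194 = 0.000820 kg/m³.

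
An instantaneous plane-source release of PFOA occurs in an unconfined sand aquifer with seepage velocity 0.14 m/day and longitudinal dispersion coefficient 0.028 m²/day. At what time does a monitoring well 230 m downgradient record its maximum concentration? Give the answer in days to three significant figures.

1640 days

For the 1D instantaneous-source solution, setting ∂C/∂t = 0 at fixed x gives v²t² + 2Dt − x² = 0, so t = (√(D² + v²x²) − D)/v².
√(D² + v²x²) = √(0.028² + 0.14² × 230²) = 32.20; v² = 0.0196.
t = (32.20 − 0.028)/0.0196 = 1640 days (vs. the pure-advection estimate x/v = 1640 d).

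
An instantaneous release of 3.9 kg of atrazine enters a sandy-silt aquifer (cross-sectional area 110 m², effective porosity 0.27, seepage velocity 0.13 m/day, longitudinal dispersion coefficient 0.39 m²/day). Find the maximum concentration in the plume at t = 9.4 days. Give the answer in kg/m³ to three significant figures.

The peak of an instantaneous 1D plume sits at x = vt; there the Gaussian factor is 1 and C_max = M/(n_e·A·√(4πDt)), where n_e·A is the pore area the mass is dissolved in.
√(4πDt) = √(4π × 0.39 × 9.4) = 6.787 m, so C_max = 3.9/(0.27 × 110 × 6.787) = 0.0193 kg/m³.

0.0193 kg/m³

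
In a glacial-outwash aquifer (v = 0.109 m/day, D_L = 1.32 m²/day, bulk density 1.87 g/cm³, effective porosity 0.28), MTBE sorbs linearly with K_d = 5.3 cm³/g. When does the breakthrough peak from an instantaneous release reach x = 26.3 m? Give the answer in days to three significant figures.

Retardation factor R = 1 + ρ_b·K_d/n = 1 + 1.87 × 5.3/0.28 = 36.40.
Sorption retards both mechanisms: v_R = v/R = 0.002995 m/day, D_R = D/R = 0.03626 m²/day.
Peak time from v_R²t² + 2D_R t − x² = 0: t = (√(D_R² + v_R²x²) − D_R)/v_R².
√(D_R² + v_R²x²) = √(0.03626² + 0.002995² × 26.3²) = 0.08671; v_R² = 8.970e-06.
t = (0.08671 − 0.03626)/8.970e-06 = 5620 days.

5620 days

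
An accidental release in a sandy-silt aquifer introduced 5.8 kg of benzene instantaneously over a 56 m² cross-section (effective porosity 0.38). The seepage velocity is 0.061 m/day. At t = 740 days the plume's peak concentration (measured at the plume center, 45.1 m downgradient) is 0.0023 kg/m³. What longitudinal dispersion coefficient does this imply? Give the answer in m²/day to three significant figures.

1.51 m²/day

At the plume center C_max = M/(n_e·A·√(4πDt)), so D = M²/(4πt·(n_e·A·C_max)²).
n_e·A·C_max = 0.38 × 56 × 0.0023 = 0.04894 kg/m.
D = 5.8²/(4π × 740 × 0.04894²) = 1.51 m²/day.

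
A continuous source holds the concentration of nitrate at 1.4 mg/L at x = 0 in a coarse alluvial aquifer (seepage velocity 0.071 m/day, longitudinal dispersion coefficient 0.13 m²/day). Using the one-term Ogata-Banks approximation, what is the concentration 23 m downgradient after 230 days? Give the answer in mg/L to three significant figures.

0.272 mg/L

For a continuous step input, C/C₀ ≈ ½·erfc((x−vt)/(2√(Dt))).
vt = 0.071 × 230 = 16.33 m and 2√(Dt) = 2√(0.13 × 230) = 10.94 m.
Argument (x−vt)/(2√(Dt)) = (23 − 16.33)/10.94 = 0.6097; ½·erfc(0.6097) = 0.1943.
C = 1.4 × 0.1943 = 0.272 mg/L.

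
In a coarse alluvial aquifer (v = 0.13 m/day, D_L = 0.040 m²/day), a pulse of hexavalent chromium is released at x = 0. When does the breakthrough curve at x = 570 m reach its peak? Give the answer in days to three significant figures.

For the 1D instantaneous-source solution, setting ∂C/∂t = 0 at fixed x gives v²t² + 2Dt − x² = 0, so t = (√(D² + v²x²) − D)/v².
√(D² + v²x²) = √(0.040² + 0.13² × 570²) = 74.10; v² = 0.0169.
t = (74.10 − 0.040)/0.0169 = 4380 days (vs. the pure-advection estimate x/v = 4380 d).

4380 days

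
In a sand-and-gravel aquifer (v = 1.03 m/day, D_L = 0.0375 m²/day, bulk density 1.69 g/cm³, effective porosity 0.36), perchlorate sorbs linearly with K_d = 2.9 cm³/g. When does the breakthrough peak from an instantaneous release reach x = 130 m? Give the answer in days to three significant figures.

1840 days

Retardation factor R = 1 + ρ_b·K_d/n = 1 + 1.69 × 2.9/0.36 = 14.61.
Sorption retards both mechanisms: v_R = v/R = 0.07050 m/day, D_R = D/R = 0.002567 m²/day.
Peak time from v_R²t² + 2D_R t − x² = 0: t = (√(D_R² + v_R²x²) − D_R)/v_R².
√(D_R² + v_R²x²) = √(0.002567² + 0.07050² × 130²) = 9.165; v_R² = 0.004970.
t = (9.165 − 0.002567)/0.004970 = 1840 days.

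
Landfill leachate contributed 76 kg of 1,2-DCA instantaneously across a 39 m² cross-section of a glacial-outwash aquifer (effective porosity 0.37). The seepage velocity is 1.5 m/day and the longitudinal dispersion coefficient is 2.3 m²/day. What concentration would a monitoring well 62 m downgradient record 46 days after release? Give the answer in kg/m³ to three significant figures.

For an instantaneous plane source, C(x,t) = M/(n_e·A·√(4πDt)) · exp(−(x−vt)²/(4Dt)), with n_e·A the pore (flow) area.
Plume center vt = 1.5 × 46 = 69 m, so the well at 62 m is 7 m upgradient of the peak.
√(4πDt) = 36.46 m, giving peak height M/(n_e·A·√(4πDt)) = 76/(0.37 × 39 × 36.46) = 0.1445 kg/m³.
(x−vt)²/(4Dt) = (-7)²/(4 × 2.3 × 46) = 0.1158; exp(−0.1158) = 0.8907.
C = 0.1445 × 0.8907 = 0.129 kg/m³.

0.129 kg/m³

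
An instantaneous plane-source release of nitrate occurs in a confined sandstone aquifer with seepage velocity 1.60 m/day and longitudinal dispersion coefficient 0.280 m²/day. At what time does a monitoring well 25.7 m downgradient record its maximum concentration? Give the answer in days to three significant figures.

16.0 days

For the 1D instantaneous-source solution, setting ∂C/∂t = 0 at fixed x gives v²t² + 2Dt − x² = 0, so t = (√(D² + v²x²) − D)/v².
√(D² + v²x²) = √(0.280² + 1.60² × 25.7²) = 41.12; v² = 2.56.
t = (41.12 − 0.280)/2.56 = 16.0 days (vs. the pure-advection estimate x/v = 16.1 d).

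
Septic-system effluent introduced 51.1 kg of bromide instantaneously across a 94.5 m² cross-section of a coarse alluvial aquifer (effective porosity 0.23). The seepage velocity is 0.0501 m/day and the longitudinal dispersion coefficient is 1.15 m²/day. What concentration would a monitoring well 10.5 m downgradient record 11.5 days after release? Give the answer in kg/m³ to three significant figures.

For an instantaneous plane source, C(x,t) = M/(n_e·A·√(4πDt)) · exp(−(x−vt)²/(4Dt)), with n_e·A the pore (flow) area.
Plume center vt = 0.0501 × 11.5 = 0.57615 m, so the well at 10.5 m is 9.92385 m downgradient of the peak.
√(4πDt) = 12.89 m, giving peak height M/(n_e·A·√(4πDt)) = 51.1/(0.23 × 94.5 × 12.89) = 0.1824 kg/m³.
(x−vt)²/(4Dt) = (9.92385)²/(4 × 1.15 × 11.5) = 1.862; exp(−1.862) = 0.1554.
C = 0.1824 × 0.1554 = 0.0283 kg/m³.

0.0283 kg/m³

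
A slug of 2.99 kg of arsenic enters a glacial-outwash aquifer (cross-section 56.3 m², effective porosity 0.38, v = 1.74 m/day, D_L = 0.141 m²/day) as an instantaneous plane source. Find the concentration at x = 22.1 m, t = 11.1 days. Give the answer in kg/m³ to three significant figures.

0.00912 kg/m³

For an instantaneous plane source, C(x,t) = M/(n_e·A·√(4πDt)) · exp(−(x−vt)²/(4Dt)), with n_e·A the pore (flow) area.
Plume center vt = 1.74 × 11.1 = 19.314 m, so the well at 22.1 m is 2.786 m downgradient of the peak.
√(4πDt) = 4.435 m, giving peak height M/(n_e·A·√(4πDt)) = 2.99/(0.38 × 56.3 × 4.435) = 0.03151 kg/m³.
(x−vt)²/(4Dt) = (2.786)²/(4 × 0.141 × 11.1) = 1.240; exp(−1.240) = 0.2894.
C = 0.03151 × 0.2894 = 0.00912 kg/m³.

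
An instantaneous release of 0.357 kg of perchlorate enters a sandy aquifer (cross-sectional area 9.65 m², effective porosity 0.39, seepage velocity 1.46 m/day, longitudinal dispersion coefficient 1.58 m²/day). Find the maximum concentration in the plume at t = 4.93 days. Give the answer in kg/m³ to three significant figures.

0.00959 kg/m³

The peak of an instantaneous 1D plume sits at x = vt; there the Gaussian factor is 1 and C_max = M/(n_e·A·√(4πDt)), where n_e·A is the pore area the mass is dissolved in.
√(4πDt) = √(4π × 1.58 × 4.93) = 9.894 m, so C_max = 0.357/(0.39 × 9.65 × 9.894) = 0.00959 kg/m³.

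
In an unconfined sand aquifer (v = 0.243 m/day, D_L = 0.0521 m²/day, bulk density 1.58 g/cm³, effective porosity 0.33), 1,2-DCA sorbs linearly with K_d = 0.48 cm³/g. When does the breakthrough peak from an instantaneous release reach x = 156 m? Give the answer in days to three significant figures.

Retardation factor R = 1 + ρ_b·K_d/n = 1 + 1.58 × 0.48/0.33 = 3.298.
Sorption retards both mechanisms: v_R = v/R = 0.07368 m/day, D_R = D/R = 0.01580 m²/day.
Peak time from v_R²t² + 2D_R t − x² = 0: t = (√(D_R² + v_R²x²) − D_R)/v_R².
√(D_R² + v_R²x²) = √(0.01580² + 0.07368² × 156²) = 11.49; v_R² = 0.005429.
t = (11.49 − 0.01580)/0.005429 = 2110 days.

2110 days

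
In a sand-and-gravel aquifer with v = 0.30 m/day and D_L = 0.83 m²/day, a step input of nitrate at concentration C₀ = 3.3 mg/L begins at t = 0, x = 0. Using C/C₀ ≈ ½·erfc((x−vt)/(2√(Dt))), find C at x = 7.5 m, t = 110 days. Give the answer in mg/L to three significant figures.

For a continuous step input, C/C₀ ≈ ½·erfc((x−vt)/(2√(Dt))).
vt = 0.30 × 110 = 33 m and 2√(Dt) = 2√(0.83 × 110) = 19.11 m.
Argument (x−vt)/(2√(Dt)) = (7.5 − 33)/19.11 = -1.334; ½·erfc(-1.334) = 0.9704.
C = 3.3 × 0.9704 = 3.20 mg/L.

3.20 mg/L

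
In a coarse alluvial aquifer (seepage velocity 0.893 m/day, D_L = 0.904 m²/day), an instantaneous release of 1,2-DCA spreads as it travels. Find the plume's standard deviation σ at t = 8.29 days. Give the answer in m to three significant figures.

3.87 m

Dispersive spreading gives a Gaussian with σ² = 2Dt; advection only shifts the center.
σ = √(2 × 0.904 × 8.29) = 3.87 m.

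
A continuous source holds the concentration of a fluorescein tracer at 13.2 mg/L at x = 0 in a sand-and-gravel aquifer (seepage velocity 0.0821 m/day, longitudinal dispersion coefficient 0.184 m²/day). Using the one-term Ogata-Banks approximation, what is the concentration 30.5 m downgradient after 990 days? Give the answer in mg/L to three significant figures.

13.1 mg/L

For a continuous step input, C/C₀ ≈ ½·erfc((x−vt)/(2√(Dt))).
vt = 0.0821 × 990 = 81.279 m and 2√(Dt) = 2√(0.184 × 990) = 26.99 m.
Argument (x−vt)/(2√(Dt)) = (30.5 − 81.279)/26.99 = -1.881; ½·erfc(-1.881) = 0.9961.
C = 13.2 × 0.9961 = 13.1 mg/L.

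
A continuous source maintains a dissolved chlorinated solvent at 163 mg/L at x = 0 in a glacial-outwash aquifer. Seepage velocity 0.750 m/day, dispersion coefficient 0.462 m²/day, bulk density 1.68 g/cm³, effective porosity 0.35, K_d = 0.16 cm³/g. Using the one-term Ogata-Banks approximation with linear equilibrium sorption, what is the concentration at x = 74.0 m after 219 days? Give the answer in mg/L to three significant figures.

157 mg/L

Retardation factor R = 1 + ρ_b·K_d/n = 1 + 1.68 × 0.16/0.35 = 1.768.
Sorption retards both mechanisms: v_R = v/R = 0.4242 m/day, D_R = D/R = 0.2613 m²/day.
v_R·t = 0.4242 × 219 = 92.8998 m; 2√(D_R t) = 15.13 m; argument = (74.0 − 92.8998)/15.13 = -1.249.
C = C₀ × ½·erfc(-1.249) = 163 × 0.9613 = 157 mg/L.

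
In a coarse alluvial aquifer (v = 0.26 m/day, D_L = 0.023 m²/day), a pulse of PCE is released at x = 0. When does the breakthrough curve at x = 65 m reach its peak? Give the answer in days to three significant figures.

250 days

For the 1D instantaneous-source solution, setting ∂C/∂t = 0 at fixed x gives v²t² + 2Dt − x² = 0, so t = (√(D² + v²x²) − D)/v².
√(D² + v²x²) = √(0.023² + 0.26² × 65²) = 16.90; v² = 0.0676.
t = (16.90 − 0.023)/0.0676 = 250 days (vs. the pure-advection estimate x/v = 250 d).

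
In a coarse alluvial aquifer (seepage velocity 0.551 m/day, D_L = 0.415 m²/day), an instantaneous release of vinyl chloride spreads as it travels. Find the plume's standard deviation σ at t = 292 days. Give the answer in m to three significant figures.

15.6 m

Dispersive spreading gives a Gaussian with σ² = 2Dt; advection only shifts the center.
σ = √(2 × 0.415 × 292) = 15.6 m.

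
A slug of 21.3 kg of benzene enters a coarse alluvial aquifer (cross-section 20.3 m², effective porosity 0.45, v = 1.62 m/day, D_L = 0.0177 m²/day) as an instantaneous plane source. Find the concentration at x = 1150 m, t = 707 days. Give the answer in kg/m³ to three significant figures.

0.120 kg/m³

For an instantaneous plane source, C(x,t) = M/(n_e·A·√(4πDt)) · exp(−(x−vt)²/(4Dt)), with n_e·A the pore (flow) area.
Plume center vt = 1.62 × 707 = 1145.34 m, so the well at 1150 m is 4.66 m downgradient of the peak.
√(4πDt) = 12.54 m, giving peak height M/(n_e·A·√(4πDt)) = 21.3/(0.45 × 20.3 × 12.54) = 0.1859 kg/m³.
(x−vt)²/(4Dt) = (4.66)²/(4 × 0.0177 × 707) = 0.4338; exp(−0.4338) = 0.6480.
C = 0.1859 × 0.6480 = 0.120 kg/m³.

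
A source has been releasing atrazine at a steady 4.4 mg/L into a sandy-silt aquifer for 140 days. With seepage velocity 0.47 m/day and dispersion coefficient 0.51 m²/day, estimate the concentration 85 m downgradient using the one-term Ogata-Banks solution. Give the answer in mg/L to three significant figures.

0.238 mg/L

For a continuous step input, C/C₀ ≈ ½·erfc((x−vt)/(2√(Dt))).
vt = 0.47 × 140 = 65.8 m and 2√(Dt) = 2√(0.51 × 140) = 16.90 m.
Argument (x−vt)/(2√(Dt)) = (85 − 65.8)/16.90 = 1.136; ½·erfc(1.136) = 0.05408.
C = 4.4 × 0.05408 = 0.238 mg/L.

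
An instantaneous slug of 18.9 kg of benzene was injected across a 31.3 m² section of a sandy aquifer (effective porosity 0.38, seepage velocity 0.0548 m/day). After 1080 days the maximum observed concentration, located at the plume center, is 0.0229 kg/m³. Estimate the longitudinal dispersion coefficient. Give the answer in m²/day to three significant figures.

0.355 m²/day

At the plume center C_max = M/(n_e·A·√(4πDt)), so D = M²/(4πt·(n_e·A·C_max)²).
n_e·A·C_max = 0.38 × 31.3 × 0.0229 = 0.2724 kg/m.
D = 18.9²/(4π × 1080 × 0.2724²) = 0.355 m²/day.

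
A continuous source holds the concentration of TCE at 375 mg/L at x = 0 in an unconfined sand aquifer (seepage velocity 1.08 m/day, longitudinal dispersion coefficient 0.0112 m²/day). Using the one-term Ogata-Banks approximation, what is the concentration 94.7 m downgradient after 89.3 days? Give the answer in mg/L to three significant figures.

334 mg/L

For a continuous step input, C/C₀ ≈ ½·erfc((x−vt)/(2√(Dt))).
vt = 1.08 × 89.3 = 96.444 m and 2√(Dt) = 2√(0.0112 × 89.3) = 2.000 m.
Argument (x−vt)/(2√(Dt)) = (94.7 − 96.444)/2.000 = -0.8720; ½·erfc(-0.8720) = 0.8912.
C = 375 × 0.8912 = 334 mg/L.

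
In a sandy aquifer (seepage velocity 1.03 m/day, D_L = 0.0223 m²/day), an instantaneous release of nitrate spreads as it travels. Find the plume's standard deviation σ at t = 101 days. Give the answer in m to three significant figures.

2.12 m

Dispersive spreading gives a Gaussian with σ² = 2Dt; advection only shifts the center.
σ = √(2 × 0.0223 × 101) = 2.12 m.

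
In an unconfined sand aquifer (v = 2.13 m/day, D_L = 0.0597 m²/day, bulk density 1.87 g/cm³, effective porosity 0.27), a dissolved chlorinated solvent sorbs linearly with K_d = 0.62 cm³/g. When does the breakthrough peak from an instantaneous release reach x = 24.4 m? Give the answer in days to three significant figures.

60.6 days

Retardation factor R = 1 + ρ_b·K_d/n = 1 + 1.87 × 0.62/0.27 = 5.294.
Sorption retards both mechanisms: v_R = v/R = 0.4023 m/day, D_R = D/R = 0.01128 m²/day.
Peak time from v_R²t² + 2D_R t − x² = 0: t = (√(D_R² + v_R²x²) − D_R)/v_R².
√(D_R² + v_R²x²) = √(0.01128² + 0.4023² × 24.4²) = 9.816; v_R² = 0.1618.
t = (9.816 − 0.01128)/0.1618 = 60.6 days.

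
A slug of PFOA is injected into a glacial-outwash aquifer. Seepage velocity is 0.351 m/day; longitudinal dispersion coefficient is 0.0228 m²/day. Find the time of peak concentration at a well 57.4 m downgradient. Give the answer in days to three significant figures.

For the 1D instantaneous-source solution, setting ∂C/∂t = 0 at fixed x gives v²t² + 2Dt − x² = 0, so t = (√(D² + v²x²) − D)/v².
√(D² + v²x²) = √(0.0228² + 0.351² × 57.4²) = 20.15; v² = 0.123201.
t = (20.15 − 0.0228)/0.123201 = 163 days (vs. the pure-advection estimate x/v = 164 d).

163 days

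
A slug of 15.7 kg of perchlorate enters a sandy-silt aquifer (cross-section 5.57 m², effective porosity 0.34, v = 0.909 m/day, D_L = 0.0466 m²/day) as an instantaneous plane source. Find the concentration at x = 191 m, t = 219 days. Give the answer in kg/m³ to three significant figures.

For an instantaneous plane source, C(x,t) = M/(n_e·A·√(4πDt)) · exp(−(x−vt)²/(4Dt)), with n_e·A the pore (flow) area.
Plume center vt = 0.909 × 219 = 199.071 m, so the well at 191 m is 8.071 m upgradient of the peak.
√(4πDt) = 11.32 m, giving peak height M/(n_e·A·√(4πDt)) = 15.7/(0.34 × 5.57 × 11.32) = 0.7324 kg/m³.
(x−vt)²/(4Dt) = (-8.071)²/(4 × 0.0466 × 219) = 1.596; exp(−1.596) = 0.2027.
C = 0.7324 × 0.2027 = 0.148 kg/m³.

0.148 kg/m³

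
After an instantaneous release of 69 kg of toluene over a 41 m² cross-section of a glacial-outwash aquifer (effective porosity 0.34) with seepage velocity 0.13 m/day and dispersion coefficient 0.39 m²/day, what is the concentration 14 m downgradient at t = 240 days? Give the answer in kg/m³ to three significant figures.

For an instantaneous plane source, C(x,t) = M/(n_e·A·√(4πDt)) · exp(−(x−vt)²/(4Dt)), with n_e·A the pore (flow) area.
Plume center vt = 0.13 × 240 = 31.2 m, so the well at 14 m is 17.2 m upgradient of the peak.
√(4πDt) = 34.30 m, giving peak height M/(n_e·A·√(4πDt)) = 69/(0.34 × 41 × 34.30) = 0.1443 kg/m³.
(x−vt)²/(4Dt) = (-17.2)²/(4 × 0.39 × 240) = 0.7902; exp(−0.7902) = 0.4538.
C = 0.1443 × 0.4538 = 0.0655 kg/m³.

0.0655 kg/m³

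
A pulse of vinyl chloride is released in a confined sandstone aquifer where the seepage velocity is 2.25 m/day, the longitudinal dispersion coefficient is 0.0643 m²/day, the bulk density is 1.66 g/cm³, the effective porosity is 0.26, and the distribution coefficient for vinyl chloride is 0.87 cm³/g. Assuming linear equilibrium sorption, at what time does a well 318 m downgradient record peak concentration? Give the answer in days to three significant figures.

Retardation factor R = 1 + ρ_b·K_d/n = 1 + 1.66 × 0.87/0.26 = 6.555.
Sorption retards both mechanisms: v_R = v/R = 0.3432 m/day, D_R = D/R = 0.009809 m²/day.
Peak time from v_R²t² + 2D_R t − x² = 0: t = (√(D_R² + v_R²x²) − D_R)/v_R².
√(D_R² + v_R²x²) = √(0.009809² + 0.3432² × 318²) = 109.1; v_R² = 0.1178.
t = (109.1 − 0.009809)/0.1178 = 926 days.

926 days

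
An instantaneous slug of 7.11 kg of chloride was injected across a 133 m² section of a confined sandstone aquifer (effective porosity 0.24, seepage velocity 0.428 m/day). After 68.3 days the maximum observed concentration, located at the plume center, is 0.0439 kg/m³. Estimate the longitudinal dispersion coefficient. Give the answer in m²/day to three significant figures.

At the plume center C_max = M/(n_e·A·√(4πDt)), so D = M²/(4πt·(n_e·A·C_max)²).
n_e·A·C_max = 0.24 × 133 × 0.0439 = 1.401 kg/m.
D = 7.11²/(4π × 68.3 × 1.401²) = 0.0300 m²/day.

0.0300 m²/day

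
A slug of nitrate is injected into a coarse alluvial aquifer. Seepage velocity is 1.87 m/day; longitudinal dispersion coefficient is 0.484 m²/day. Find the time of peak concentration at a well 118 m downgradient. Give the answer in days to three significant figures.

63.0 days

For the 1D instantaneous-source solution, setting ∂C/∂t = 0 at fixed x gives v²t² + 2Dt − x² = 0, so t = (√(D² + v²x²) − D)/v².
√(D² + v²x²) = √(0.484² + 1.87² × 118²) = 220.7; v² = 3.4969.
t = (220.7 − 0.484)/3.4969 = 63.0 days (vs. the pure-advection estimate x/v = 63.1 d).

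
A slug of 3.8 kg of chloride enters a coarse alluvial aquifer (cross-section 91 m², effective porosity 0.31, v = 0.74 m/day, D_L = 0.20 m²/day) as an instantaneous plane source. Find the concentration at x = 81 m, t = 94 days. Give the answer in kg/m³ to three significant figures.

For an instantaneous plane source, C(x,t) = M/(n_e·A·√(4πDt)) · exp(−(x−vt)²/(4Dt)), with n_e·A the pore (flow) area.
Plume center vt = 0.74 × 94 = 69.56 m, so the well at 81 m is 11.44 m downgradient of the peak.
√(4πDt) = 15.37 m, giving peak height M/(n_e·A·√(4πDt)) = 3.8/(0.31 × 91 × 15.37) = 0.008764 kg/m³.
(x−vt)²/(4Dt) = (11.44)²/(4 × 0.20 × 94) = 1.740; exp(−1.740) = 0.1755.
C = 0.008764 × 0.1755 = 0.00154 kg/m³.

0.00154 kg/m³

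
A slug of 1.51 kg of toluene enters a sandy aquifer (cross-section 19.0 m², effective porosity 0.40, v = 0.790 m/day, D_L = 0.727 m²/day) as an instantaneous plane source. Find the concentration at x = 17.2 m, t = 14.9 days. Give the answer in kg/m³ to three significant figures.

0.00863 kg/m³

For an instantaneous plane source, C(x,t) = M/(n_e·A·√(4πDt)) · exp(−(x−vt)²/(4Dt)), with n_e·A the pore (flow) area.
Plume center vt = 0.790 × 14.9 = 11.771 m, so the well at 17.2 m is 5.429 m downgradient of the peak.
√(4πDt) = 11.67 m, giving peak height M/(n_e·A·√(4πDt)) = 1.51/(0.40 × 19.0 × 11.67) = 0.01703 kg/m³.
(x−vt)²/(4Dt) = (5.429)²/(4 × 0.727 × 14.9) = 0.6802; exp(−0.6802) = 0.5065.
C = 0.01703 × 0.5065 = 0.00863 kg/m³.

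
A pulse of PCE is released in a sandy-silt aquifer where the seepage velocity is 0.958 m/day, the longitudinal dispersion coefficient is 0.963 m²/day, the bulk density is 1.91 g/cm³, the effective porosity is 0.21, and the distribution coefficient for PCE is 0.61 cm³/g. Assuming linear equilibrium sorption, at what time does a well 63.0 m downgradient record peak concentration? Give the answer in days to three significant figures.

424 days

Retardation factor R = 1 + ρ_b·K_d/n = 1 + 1.91 × 0.61/0.21 = 6.548.
Sorption retards both mechanisms: v_R = v/R = 0.1463 m/day, D_R = D/R = 0.1471 m²/day.
Peak time from v_R²t² + 2D_R t − x² = 0: t = (√(D_R² + v_R²x²) − D_R)/v_R².
√(D_R² + v_R²x²) = √(0.1471² + 0.1463² × 63.0²) = 9.218; v_R² = 0.02140.
t = (9.218 − 0.1471)/0.02140 = 424 days.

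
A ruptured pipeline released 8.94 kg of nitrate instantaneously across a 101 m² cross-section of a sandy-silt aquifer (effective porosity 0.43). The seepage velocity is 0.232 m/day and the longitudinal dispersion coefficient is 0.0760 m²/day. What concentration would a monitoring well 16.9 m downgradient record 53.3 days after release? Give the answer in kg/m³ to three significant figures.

0.00811 kg/m³

For an instantaneous plane source, C(x,t) = M/(n_e·A·√(4πDt)) · exp(−(x−vt)²/(4Dt)), with n_e·A the pore (flow) area.
Plume center vt = 0.232 × 53.3 = 12.3656 m, so the well at 16.9 m is 4.5344 m downgradient of the peak.
√(4πDt) = 7.135 m, giving peak height M/(n_e·A·√(4πDt)) = 8.94/(0.43 × 101 × 7.135) = 0.02885 kg/m³.
(x−vt)²/(4Dt) = (4.5344)²/(4 × 0.0760 × 53.3) = 1.269; exp(−1.269) = 0.2811.
C = 0.02885 × 0.2811 = 0.00811 kg/m³.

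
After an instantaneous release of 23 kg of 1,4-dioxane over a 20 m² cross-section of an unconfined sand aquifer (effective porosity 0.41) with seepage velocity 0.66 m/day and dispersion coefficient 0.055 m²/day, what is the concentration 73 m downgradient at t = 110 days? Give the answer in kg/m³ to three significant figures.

0.320 kg/m³

For an instantaneous plane source, C(x,t) = M/(n_e·A·√(4πDt)) · exp(−(x−vt)²/(4Dt)), with n_e·A the pore (flow) area.
Plume center vt = 0.66 × 110 = 72.6 m, so the well at 73 m is 0.4 m downgradient of the peak.
√(4πDt) = 8.719 m, giving peak height M/(n_e·A·√(4πDt)) = 23/(0.41 × 20 × 8.719) = 0.3217 kg/m³.
(x−vt)²/(4Dt) = (0.4)²/(4 × 0.055 × 110) = 0.006612; exp(−0.006612) = 0.9934.
C = 0.3217 × 0.9934 = 0.320 kg/m³.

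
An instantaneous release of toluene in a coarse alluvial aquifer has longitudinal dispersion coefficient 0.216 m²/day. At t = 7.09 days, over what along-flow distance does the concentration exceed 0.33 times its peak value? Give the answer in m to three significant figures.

The plume is Gaussian with σ = √(2Dt) = √(2 × 0.216 × 7.09) = 1.750 m.
C/C_peak = exp(−Δx²/(2σ²)) = 0.33 ⇒ Δx = σ·√(−2 ln 0.33) = 1.750 × 1.489 = 2.606 m.
Width = 2Δx = 5.21 m.

5.21 m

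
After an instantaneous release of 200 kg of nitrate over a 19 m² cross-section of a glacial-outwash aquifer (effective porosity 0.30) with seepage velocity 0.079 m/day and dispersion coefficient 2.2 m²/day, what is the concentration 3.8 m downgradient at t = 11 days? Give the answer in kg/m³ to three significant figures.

For an instantaneous plane source, C(x,t) = M/(n_e·A·√(4πDt)) · exp(−(x−vt)²/(4Dt)), with n_e·A the pore (flow) area.
Plume center vt = 0.079 × 11 = 0.869 m, so the well at 3.8 m is 2.931 m downgradient of the peak.
√(4πDt) = 17.44 m, giving peak height M/(n_e·A·√(4πDt)) = 200/(0.30 × 19 × 17.44) = 2.012 kg/m³.
(x−vt)²/(4Dt) = (2.931)²/(4 × 2.2 × 11) = 0.08875; exp(−0.08875) = 0.9151.
C = 2.012 × 0.9151 = 1.84 kg/m³.

1.84 kg/m³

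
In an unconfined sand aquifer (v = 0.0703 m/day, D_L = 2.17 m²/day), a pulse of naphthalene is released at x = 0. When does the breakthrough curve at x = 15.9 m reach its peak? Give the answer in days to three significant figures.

54.8 days

For the 1D instantaneous-source solution, setting ∂C/∂t = 0 at fixed x gives v²t² + 2Dt − x² = 0, so t = (√(D² + v²x²) − D)/v².
√(D² + v²x²) = √(2.17² + 0.0703² × 15.9²) = 2.441; v² = 0.00494209.
t = (2.441 − 2.17)/0.00494209 = 54.8 days (vs. the pure-advection estimate x/v = 226 d).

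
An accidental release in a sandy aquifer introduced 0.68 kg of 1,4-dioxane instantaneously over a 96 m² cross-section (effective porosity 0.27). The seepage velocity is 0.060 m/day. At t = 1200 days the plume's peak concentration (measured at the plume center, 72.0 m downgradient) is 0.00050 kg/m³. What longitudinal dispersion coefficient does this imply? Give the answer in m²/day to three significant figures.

0.183 m²/day

At the plume center C_max = M/(n_e·A·√(4πDt)), so D = M²/(4πt·(n_e·A·C_max)²).
n_e·A·C_max = 0.27 × 96 × 0.00050 = 0.01296 kg/m.
D = 0.68²/(4π × 1200 × 0.01296²) = 0.183 m²/day.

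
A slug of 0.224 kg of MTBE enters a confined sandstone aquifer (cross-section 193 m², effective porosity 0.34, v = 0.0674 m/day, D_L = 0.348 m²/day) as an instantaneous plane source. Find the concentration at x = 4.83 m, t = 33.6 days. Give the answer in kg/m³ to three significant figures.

For an instantaneous plane source, C(x,t) = M/(n_e·A·√(4πDt)) · exp(−(x−vt)²/(4Dt)), with n_e·A the pore (flow) area.
Plume center vt = 0.0674 × 33.6 = 2.26464 m, so the well at 4.83 m is 2.56536 m downgradient of the peak.
√(4πDt) = 12.12 m, giving peak height M/(n_e·A·√(4πDt)) = 0.224/(0.34 × 193 × 12.12) = 0.0002816 kg/m³.
(x−vt)²/(4Dt) = (2.56536)²/(4 × 0.348 × 33.6) = 0.1407; exp(−0.1407) = 0.8687.
C = 0.0002816 × 0.8687 = 0.000245 kg/m³.

0.000245 kg/m³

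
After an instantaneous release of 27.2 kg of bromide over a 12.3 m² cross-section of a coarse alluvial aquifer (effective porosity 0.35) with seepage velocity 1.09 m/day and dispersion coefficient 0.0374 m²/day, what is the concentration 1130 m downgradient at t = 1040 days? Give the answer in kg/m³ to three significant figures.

0.263 kg/m³

For an instantaneous plane source, C(x,t) = M/(n_e·A·√(4πDt)) · exp(−(x−vt)²/(4Dt)), with n_e·A the pore (flow) area.
Plume center vt = 1.09 × 1040 = 1133.6 m, so the well at 1130 m is 3.6 m upgradient of the peak.
√(4πDt) = 22.11 m, giving peak height M/(n_e·A·√(4πDt)) = 27.2/(0.35 × 12.3 × 22.11) = 0.2858 kg/m³.
(x−vt)²/(4Dt) = (-3.6)²/(4 × 0.0374 × 1040) = 0.08330; exp(−0.08330) = 0.9201.
C = 0.2858 × 0.9201 = 0.263 kg/m³.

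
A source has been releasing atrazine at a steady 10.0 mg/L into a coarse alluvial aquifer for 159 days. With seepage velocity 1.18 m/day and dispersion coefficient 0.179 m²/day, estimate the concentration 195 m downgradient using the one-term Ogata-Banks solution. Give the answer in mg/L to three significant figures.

For a continuous step input, C/C₀ ≈ ½·erfc((x−vt)/(2√(Dt))).
vt = 1.18 × 159 = 187.62 m and 2√(Dt) = 2√(0.179 × 159) = 10.67 m.
Argument (x−vt)/(2√(Dt)) = (195 − 187.62)/10.67 = 0.6917; ½·erfc(0.6917) = 0.1640.
C = 10.0 × 0.1640 = 1.64 mg/L.

1.64 mg/L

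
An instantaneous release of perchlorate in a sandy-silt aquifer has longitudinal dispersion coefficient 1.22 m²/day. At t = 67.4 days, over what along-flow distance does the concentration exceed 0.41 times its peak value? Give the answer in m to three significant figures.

The plume is Gaussian with σ = √(2Dt) = √(2 × 1.22 × 67.4) = 12.82 m.
C/C_peak = exp(−Δx²/(2σ²)) = 0.41 ⇒ Δx = σ·√(−2 ln 0.41) = 12.82 × 1.335 = 17.11 m.
Width = 2Δx = 34.2 m.

34.2 m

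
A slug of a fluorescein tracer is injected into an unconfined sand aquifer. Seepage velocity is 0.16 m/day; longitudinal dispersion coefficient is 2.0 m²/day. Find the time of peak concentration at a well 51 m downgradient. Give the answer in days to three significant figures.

For the 1D instantaneous-source solution, setting ∂C/∂t = 0 at fixed x gives v²t² + 2Dt − x² = 0, so t = (√(D² + v²x²) − D)/v².
√(D² + v²x²) = √(2.0² + 0.16² × 51²) = 8.402; v² = 0.0256.
t = (8.402 − 2.0)/0.0256 = 250 days (vs. the pure-advection estimate x/v = 319 d).

250 days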